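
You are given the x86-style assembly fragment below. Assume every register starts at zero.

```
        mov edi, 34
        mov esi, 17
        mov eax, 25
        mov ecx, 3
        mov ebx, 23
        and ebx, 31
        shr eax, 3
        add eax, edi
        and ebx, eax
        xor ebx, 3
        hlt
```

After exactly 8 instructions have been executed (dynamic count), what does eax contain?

mov edi, 34 → edi=34
mov esi, 17 → esi=17
mov eax, 25 → eax=25
mov ecx, 3 → ecx=3
mov ebx, 23 → ebx=23
and ebx, 31 → ebx=23&31=23
shr eax, 3 → eax=25>>3=3
add eax, edi → eax=3+34=37
After step 8: eax = 37.

37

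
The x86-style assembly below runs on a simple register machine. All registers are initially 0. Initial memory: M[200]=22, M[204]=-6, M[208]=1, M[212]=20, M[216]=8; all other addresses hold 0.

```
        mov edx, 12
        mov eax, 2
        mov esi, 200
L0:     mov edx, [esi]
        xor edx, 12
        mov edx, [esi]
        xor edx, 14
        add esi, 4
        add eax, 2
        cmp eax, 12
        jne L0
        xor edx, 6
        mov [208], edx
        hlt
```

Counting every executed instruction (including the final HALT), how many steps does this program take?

mov edx, 12 → edx=12
mov eax, 2 → eax=2
mov esi, 200 → esi=200
mov edx, [esi] → edx=M[200]=22
xor edx, 12 → edx=22^12=26
mov edx, [esi] → edx=M[200]=22
xor edx, 14 → edx=22^14=24
add esi, 4 → esi=200+4=204
add eax, 2 → eax=2+2=4
cmp eax, 12  (cmp 4,12)
jne L0: taken
mov edx, [esi] → edx=M[204]=-6
xor edx, 12 → edx=(-6)^12=-10
mov edx, [esi] → edx=M[204]=-6
xor edx, 14 → edx=(-6)^14=-12
add esi, 4 → esi=204+4=208
add eax, 2 → eax=4+2=6
cmp eax, 12  (cmp 6,12)
jne L0: taken
mov edx, [esi] → edx=M[208]=1
xor edx, 12 → edx=1^12=13
mov edx, [esi] → edx=M[208]=1
xor edx, 14 → edx=1^14=15
add esi, 4 → esi=208+4=212
add eax, 2 → eax=6+2=8
cmp eax, 12  (cmp 8,12)
jne L0: taken
mov edx, [esi] → edx=M[212]=20
xor edx, 12 → edx=20^12=24
mov edx, [esi] → edx=M[212]=20
xor edx, 14 → edx=20^14=26
add esi, 4 → esi=212+4=216
add eax, 2 → eax=8+2=10
cmp eax, 12  (cmp 10,12)
jne L0: taken
mov edx, [esi] → edx=M[216]=8
xor edx, 12 → edx=8^12=4
mov edx, [esi] → edx=M[216]=8
xor edx, 14 → edx=8^14=6
add esi, 4 → esi=216+4=220
add eax, 2 → eax=10+2=12
cmp eax, 12  (cmp 12,12)
jne L0: not taken
xor edx, 6 → edx=6^6=0
mov [208], edx → M[208]=0
halt.
Total executed instructions: 46.

46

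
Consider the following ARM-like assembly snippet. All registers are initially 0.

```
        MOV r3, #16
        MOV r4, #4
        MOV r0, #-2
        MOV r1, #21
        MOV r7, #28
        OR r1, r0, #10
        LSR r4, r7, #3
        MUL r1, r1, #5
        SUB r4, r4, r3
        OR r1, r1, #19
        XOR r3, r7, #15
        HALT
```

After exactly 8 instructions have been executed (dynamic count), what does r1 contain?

r3=16
r4=4
r0=-2
r1=21
r7=28
r1=(-2)|10=-2
r4=28>>3=3
r1=(-2)*5=-10
After step 8: r1 = -10.

-10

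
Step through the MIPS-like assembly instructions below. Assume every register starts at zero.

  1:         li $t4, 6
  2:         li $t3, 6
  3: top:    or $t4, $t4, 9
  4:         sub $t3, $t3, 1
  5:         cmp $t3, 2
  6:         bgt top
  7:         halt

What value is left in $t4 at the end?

15

$t4=6
$t3=6
$t4=6|9=15
$t3=6-1=5
cmp $t3, 2  (cmp 5,2)
bgt top: taken
$t4=15|9=15
$t3=5-1=4
cmp $t3, 2  (cmp 4,2)
bgt top: taken
$t4=15|9=15
$t3=4-1=3
cmp $t3, 2  (cmp 3,2)
bgt top: taken
$t4=15|9=15
$t3=3-1=2
cmp $t3, 2  (cmp 2,2)
bgt top: not taken
halt.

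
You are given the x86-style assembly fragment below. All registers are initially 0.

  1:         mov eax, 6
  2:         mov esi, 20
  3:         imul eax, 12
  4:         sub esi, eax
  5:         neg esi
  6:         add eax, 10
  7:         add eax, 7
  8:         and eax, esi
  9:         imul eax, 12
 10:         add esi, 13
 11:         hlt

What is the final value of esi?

after mov eax, 6: eax=6
after mov esi, 20: esi=20
after imul eax, 12: eax=6*12=72
after sub esi, eax: esi=20-72=-52
after neg esi: esi=-(-52)=52
after add eax, 10: eax=72+10=82
after add eax, 7: eax=82+7=89
after and eax, esi: eax=89&52=16
after imul eax, 12: eax=16*12=192
after add esi, 13: esi=52+13=65
halt.

65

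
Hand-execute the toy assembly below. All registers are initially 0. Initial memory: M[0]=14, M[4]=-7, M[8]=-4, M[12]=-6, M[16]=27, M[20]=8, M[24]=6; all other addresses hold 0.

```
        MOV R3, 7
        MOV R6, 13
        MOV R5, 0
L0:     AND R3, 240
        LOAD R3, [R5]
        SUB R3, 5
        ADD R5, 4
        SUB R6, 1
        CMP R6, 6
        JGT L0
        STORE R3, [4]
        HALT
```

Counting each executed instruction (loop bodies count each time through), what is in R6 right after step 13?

12

after MOV R3, 7: R3=7
after MOV R6, 13: R6=13
after MOV R5, 0: R5=0
after AND R3, 240: R3=7&240=0
after LOAD R3, [R5]: R3=M[0]=14
after SUB R3, 5: R3=14-5=9
after ADD R5, 4: R5=0+4=4
after SUB R6, 1: R6=13-1=12
CMP R6, 6  (cmp 12,6)
JGT L0: taken
after AND R3, 240: R3=9&240=0
after LOAD R3, [R5]: R3=M[4]=-7
after SUB R3, 5: R3=(-7)-5=-12
After step 13: R6 = 12.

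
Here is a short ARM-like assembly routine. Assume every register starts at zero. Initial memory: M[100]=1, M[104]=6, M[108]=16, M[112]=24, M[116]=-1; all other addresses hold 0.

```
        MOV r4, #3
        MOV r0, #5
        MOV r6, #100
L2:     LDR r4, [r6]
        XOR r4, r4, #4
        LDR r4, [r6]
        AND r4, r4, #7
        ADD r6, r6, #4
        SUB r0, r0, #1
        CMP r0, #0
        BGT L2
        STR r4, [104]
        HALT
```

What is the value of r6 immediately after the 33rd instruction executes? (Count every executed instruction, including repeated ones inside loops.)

after MOV r4, #3: r4=3
after MOV r0, #5: r0=5
after MOV r6, #100: r6=100
after LDR r4, [r6]: r4=M[100]=1
after XOR r4, r4, #4: r4=1^4=5
after LDR r4, [r6]: r4=M[100]=1
after AND r4, r4, #7: r4=1&7=1
after ADD r6, r6, #4: r6=100+4=104
after SUB r0, r0, #1: r0=5-1=4
CMP r0, #0  (cmp 4,0)
BGT L2: taken
after LDR r4, [r6]: r4=M[104]=6
after XOR r4, r4, #4: r4=6^4=2
after LDR r4, [r6]: r4=M[104]=6
after AND r4, r4, #7: r4=6&7=6
after ADD r6, r6, #4: r6=104+4=108
after SUB r0, r0, #1: r0=4-1=3
CMP r0, #0  (cmp 3,0)
BGT L2: taken
after LDR r4, [r6]: r4=M[108]=16
after XOR r4, r4, #4: r4=16^4=20
after LDR r4, [r6]: r4=M[108]=16
after AND r4, r4, #7: r4=16&7=0
after ADD r6, r6, #4: r6=108+4=112
after SUB r0, r0, #1: r0=3-1=2
CMP r0, #0  (cmp 2,0)
BGT L2: taken
after LDR r4, [r6]: r4=M[112]=24
after XOR r4, r4, #4: r4=24^4=28
after LDR r4, [r6]: r4=M[112]=24
after AND r4, r4, #7: r4=24&7=0
after ADD r6, r6, #4: r6=112+4=116
after SUB r0, r0, #1: r0=2-1=1
After step 33: r6 = 116.

116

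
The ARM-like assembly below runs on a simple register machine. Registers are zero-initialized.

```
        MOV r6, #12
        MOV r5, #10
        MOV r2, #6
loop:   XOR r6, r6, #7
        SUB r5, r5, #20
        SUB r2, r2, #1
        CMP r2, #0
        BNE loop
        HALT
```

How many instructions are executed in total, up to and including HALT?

34

MOV r6, #12 → r6=12
MOV r5, #10 → r5=10
MOV r2, #6 → r2=6
XOR r6, r6, #7 → r6=12^7=11
SUB r5, r5, #20 → r5=10-20=-10
SUB r2, r2, #1 → r2=6-1=5
CMP r2, #0  (cmp 5,0)
BNE loop: taken
XOR r6, r6, #7 → r6=11^7=12
SUB r5, r5, #20 → r5=(-10)-20=-30
SUB r2, r2, #1 → r2=5-1=4
CMP r2, #0  (cmp 4,0)
BNE loop: taken
XOR r6, r6, #7 → r6=12^7=11
SUB r5, r5, #20 → r5=(-30)-20=-50
SUB r2, r2, #1 → r2=4-1=3
CMP r2, #0  (cmp 3,0)
BNE loop: taken
XOR r6, r6, #7 → r6=11^7=12
SUB r5, r5, #20 → r5=(-50)-20=-70
SUB r2, r2, #1 → r2=3-1=2
CMP r2, #0  (cmp 2,0)
BNE loop: taken
XOR r6, r6, #7 → r6=12^7=11
SUB r5, r5, #20 → r5=(-70)-20=-90
SUB r2, r2, #1 → r2=2-1=1
CMP r2, #0  (cmp 1,0)
BNE loop: taken
XOR r6, r6, #7 → r6=11^7=12
SUB r5, r5, #20 → r5=(-90)-20=-110
SUB r2, r2, #1 → r2=1-1=0
CMP r2, #0  (cmp 0,0)
BNE loop: not taken
halt.
Total executed instructions: 34.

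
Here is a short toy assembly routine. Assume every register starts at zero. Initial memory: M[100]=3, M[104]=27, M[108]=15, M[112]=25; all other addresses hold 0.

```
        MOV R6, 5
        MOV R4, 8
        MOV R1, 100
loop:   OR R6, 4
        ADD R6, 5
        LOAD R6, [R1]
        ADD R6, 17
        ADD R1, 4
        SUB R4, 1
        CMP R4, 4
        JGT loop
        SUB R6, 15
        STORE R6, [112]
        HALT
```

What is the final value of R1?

116

after MOV R6, 5: R6=5
after MOV R4, 8: R4=8
after MOV R1, 100: R1=100
after OR R6, 4: R6=5|4=5
after ADD R6, 5: R6=5+5=10
after LOAD R6, [R1]: R6=M[100]=3
after ADD R6, 17: R6=3+17=20
after ADD R1, 4: R1=100+4=104
after SUB R4, 1: R4=8-1=7
CMP R4, 4  (cmp 7,4)
JGT loop: taken
after OR R6, 4: R6=20|4=20
after ADD R6, 5: R6=20+5=25
after LOAD R6, [R1]: R6=M[104]=27
after ADD R6, 17: R6=27+17=44
after ADD R1, 4: R1=104+4=108
after SUB R4, 1: R4=7-1=6
CMP R4, 4  (cmp 6,4)
JGT loop: taken
after OR R6, 4: R6=44|4=44
after ADD R6, 5: R6=44+5=49
after LOAD R6, [R1]: R6=M[108]=15
after ADD R6, 17: R6=15+17=32
after ADD R1, 4: R1=108+4=112
after SUB R4, 1: R4=6-1=5
CMP R4, 4  (cmp 5,4)
JGT loop: taken
after OR R6, 4: R6=32|4=36
after ADD R6, 5: R6=36+5=41
after LOAD R6, [R1]: R6=M[112]=25
after ADD R6, 17: R6=25+17=42
after ADD R1, 4: R1=112+4=116
after SUB R4, 1: R4=5-1=4
CMP R4, 4  (cmp 4,4)
JGT loop: not taken
after SUB R6, 15: R6=42-15=27
STORE R6, [112] → M[112]=27
halt.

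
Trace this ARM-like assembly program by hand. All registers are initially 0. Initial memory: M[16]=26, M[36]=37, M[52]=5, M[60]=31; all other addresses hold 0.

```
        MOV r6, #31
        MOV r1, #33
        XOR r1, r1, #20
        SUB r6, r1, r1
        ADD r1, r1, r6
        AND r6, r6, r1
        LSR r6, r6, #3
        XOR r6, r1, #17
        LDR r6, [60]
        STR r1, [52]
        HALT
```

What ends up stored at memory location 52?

53

after MOV r6, #31: r6=31
after MOV r1, #33: r1=33
after XOR r1, r1, #20: r1=33^20=53
after SUB r6, r1, r1: r6=53-53=0
after ADD r1, r1, r6: r1=53+0=53
after AND r6, r6, r1: r6=0&53=0
after LSR r6, r6, #3: r6=0>>3=0
after XOR r6, r1, #17: r6=53^17=36
after LDR r6, [60]: r6=M[60]=31
STR r1, [52] → M[52]=53
halt.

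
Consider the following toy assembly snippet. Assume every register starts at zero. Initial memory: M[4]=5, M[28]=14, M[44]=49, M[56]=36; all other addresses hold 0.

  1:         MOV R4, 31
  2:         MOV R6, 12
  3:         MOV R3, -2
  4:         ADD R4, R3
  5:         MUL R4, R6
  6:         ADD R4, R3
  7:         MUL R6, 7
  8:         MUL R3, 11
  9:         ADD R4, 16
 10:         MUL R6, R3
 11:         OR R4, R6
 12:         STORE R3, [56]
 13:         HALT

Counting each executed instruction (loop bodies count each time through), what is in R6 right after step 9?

MOV R4, 31 → R4=31
MOV R6, 12 → R6=12
MOV R3, -2 → R3=-2
ADD R4, R3 → R4=31+(-2)=29
MUL R4, R6 → R4=29*12=348
ADD R4, R3 → R4=348+(-2)=346
MUL R6, 7 → R6=12*7=84
MUL R3, 11 → R3=(-2)*11=-22
ADD R4, 16 → R4=346+16=362
After step 9: R6 = 84.

84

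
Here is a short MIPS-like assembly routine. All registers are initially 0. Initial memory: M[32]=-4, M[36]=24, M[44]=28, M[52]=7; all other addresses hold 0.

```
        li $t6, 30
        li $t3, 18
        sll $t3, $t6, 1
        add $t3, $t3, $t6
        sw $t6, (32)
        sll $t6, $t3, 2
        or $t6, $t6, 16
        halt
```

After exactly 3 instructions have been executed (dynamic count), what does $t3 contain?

$t6=30
$t3=18
$t3=30<<1=60
After step 3: $t3 = 60.

60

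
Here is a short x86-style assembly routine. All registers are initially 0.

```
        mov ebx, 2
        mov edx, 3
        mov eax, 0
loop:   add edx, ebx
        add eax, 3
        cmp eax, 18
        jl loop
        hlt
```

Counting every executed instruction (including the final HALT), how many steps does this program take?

28

mov ebx, 2 → ebx=2
mov edx, 3 → edx=3
mov eax, 0 → eax=0
add edx, ebx → edx=3+2=5
add eax, 3 → eax=0+3=3
cmp eax, 18  (cmp 3,18)
jl loop: taken
add edx, ebx → edx=5+2=7
add eax, 3 → eax=3+3=6
cmp eax, 18  (cmp 6,18)
jl loop: taken
add edx, ebx → edx=7+2=9
add eax, 3 → eax=6+3=9
cmp eax, 18  (cmp 9,18)
jl loop: taken
add edx, ebx → edx=9+2=11
add eax, 3 → eax=9+3=12
cmp eax, 18  (cmp 12,18)
jl loop: taken
add edx, ebx → edx=11+2=13
add eax, 3 → eax=12+3=15
cmp eax, 18  (cmp 15,18)
jl loop: taken
add edx, ebx → edx=13+2=15
add eax, 3 → eax=15+3=18
cmp eax, 18  (cmp 18,18)
jl loop: not taken
halt.
Total executed instructions: 28.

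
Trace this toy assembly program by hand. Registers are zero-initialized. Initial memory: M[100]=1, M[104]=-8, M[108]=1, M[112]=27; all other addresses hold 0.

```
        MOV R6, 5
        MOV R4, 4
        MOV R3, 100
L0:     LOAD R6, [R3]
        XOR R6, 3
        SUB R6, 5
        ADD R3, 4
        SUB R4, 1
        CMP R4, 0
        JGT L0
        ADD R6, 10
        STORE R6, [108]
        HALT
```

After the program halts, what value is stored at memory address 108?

after MOV R6, 5: R6=5
after MOV R4, 4: R4=4
after MOV R3, 100: R3=100
after LOAD R6, [R3]: R6=M[100]=1
after XOR R6, 3: R6=1^3=2
after SUB R6, 5: R6=2-5=-3
after ADD R3, 4: R3=100+4=104
after SUB R4, 1: R4=4-1=3
CMP R4, 0  (cmp 3,0)
JGT L0: taken
after LOAD R6, [R3]: R6=M[104]=-8
after XOR R6, 3: R6=(-8)^3=-5
after SUB R6, 5: R6=(-5)-5=-10
after ADD R3, 4: R3=104+4=108
after SUB R4, 1: R4=3-1=2
CMP R4, 0  (cmp 2,0)
JGT L0: taken
after LOAD R6, [R3]: R6=M[108]=1
after XOR R6, 3: R6=1^3=2
after SUB R6, 5: R6=2-5=-3
after ADD R3, 4: R3=108+4=112
after SUB R4, 1: R4=2-1=1
CMP R4, 0  (cmp 1,0)
JGT L0: taken
after LOAD R6, [R3]: R6=M[112]=27
after XOR R6, 3: R6=27^3=24
after SUB R6, 5: R6=24-5=19
after ADD R3, 4: R3=112+4=116
after SUB R4, 1: R4=1-1=0
CMP R4, 0  (cmp 0,0)
JGT L0: not taken
after ADD R6, 10: R6=19+10=29
STORE R6, [108] → M[108]=29
halt.

29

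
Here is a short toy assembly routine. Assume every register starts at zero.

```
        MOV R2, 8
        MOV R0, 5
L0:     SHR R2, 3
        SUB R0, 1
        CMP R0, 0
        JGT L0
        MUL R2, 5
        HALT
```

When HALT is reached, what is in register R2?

0

R2=8
R0=5
R2=8>>3=1
R0=5-1=4
CMP R0, 0  (cmp 4,0)
JGT L0: taken
R2=1>>3=0
R0=4-1=3
CMP R0, 0  (cmp 3,0)
JGT L0: taken
R2=0>>3=0
R0=3-1=2
CMP R0, 0  (cmp 2,0)
JGT L0: taken
R2=0>>3=0
R0=2-1=1
CMP R0, 0  (cmp 1,0)
JGT L0: taken
R2=0>>3=0
R0=1-1=0
CMP R0, 0  (cmp 0,0)
JGT L0: not taken
R2=0*5=0
halt.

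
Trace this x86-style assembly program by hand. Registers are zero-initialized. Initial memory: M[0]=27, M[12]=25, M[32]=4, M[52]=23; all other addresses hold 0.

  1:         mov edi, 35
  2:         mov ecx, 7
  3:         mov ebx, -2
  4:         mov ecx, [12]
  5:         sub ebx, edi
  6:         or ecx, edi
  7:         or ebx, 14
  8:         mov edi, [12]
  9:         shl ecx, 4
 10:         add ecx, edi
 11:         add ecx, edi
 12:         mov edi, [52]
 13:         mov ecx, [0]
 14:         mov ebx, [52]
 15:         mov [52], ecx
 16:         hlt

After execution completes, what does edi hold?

23

edi=35
ecx=7
ebx=-2
ecx=M[12]=25
ebx=(-2)-35=-37
ecx=25|35=59
ebx=(-37)|14=-33
edi=M[12]=25
ecx=59<<4=944
ecx=944+25=969
ecx=969+25=994
edi=M[52]=23
ecx=M[0]=27
ebx=M[52]=23
mov [52], ecx → M[52]=27
halt.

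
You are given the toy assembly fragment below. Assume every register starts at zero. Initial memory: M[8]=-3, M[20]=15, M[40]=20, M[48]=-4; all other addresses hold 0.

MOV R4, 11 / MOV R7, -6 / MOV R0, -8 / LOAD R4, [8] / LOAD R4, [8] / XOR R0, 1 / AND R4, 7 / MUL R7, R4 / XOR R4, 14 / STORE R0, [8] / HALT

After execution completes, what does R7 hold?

-30

after MOV R4, 11: R4=11
after MOV R7, -6: R7=-6
after MOV R0, -8: R0=-8
after LOAD R4, [8]: R4=M[8]=-3
after LOAD R4, [8]: R4=M[8]=-3
after XOR R0, 1: R0=(-8)^1=-7
after AND R4, 7: R4=(-3)&7=5
after MUL R7, R4: R7=(-6)*5=-30
after XOR R4, 14: R4=5^14=11
STORE R0, [8] → M[8]=-7
halt.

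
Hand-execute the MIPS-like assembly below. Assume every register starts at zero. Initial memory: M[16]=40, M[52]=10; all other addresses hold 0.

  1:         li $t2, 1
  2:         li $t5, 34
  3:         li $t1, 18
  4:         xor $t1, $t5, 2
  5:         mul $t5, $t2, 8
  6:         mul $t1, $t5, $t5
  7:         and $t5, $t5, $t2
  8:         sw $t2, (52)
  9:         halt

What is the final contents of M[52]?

$t2=1
$t5=34
$t1=18
$t1=34^2=32
$t5=1*8=8
$t1=8*8=64
$t5=8&1=0
sw $t2, (52) → M[52]=1
halt.

1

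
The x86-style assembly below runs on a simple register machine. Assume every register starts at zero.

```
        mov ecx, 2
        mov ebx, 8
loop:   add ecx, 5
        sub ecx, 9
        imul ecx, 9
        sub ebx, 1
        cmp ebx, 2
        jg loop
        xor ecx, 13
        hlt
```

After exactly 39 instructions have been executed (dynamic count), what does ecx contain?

mov ecx, 2 → ecx=2
mov ebx, 8 → ebx=8
add ecx, 5 → ecx=2+5=7
sub ecx, 9 → ecx=7-9=-2
imul ecx, 9 → ecx=(-2)*9=-18
sub ebx, 1 → ebx=8-1=7
cmp ebx, 2  (cmp 7,2)
jg loop: taken
add ecx, 5 → ecx=(-18)+5=-13
sub ecx, 9 → ecx=(-13)-9=-22
imul ecx, 9 → ecx=(-22)*9=-198
sub ebx, 1 → ebx=7-1=6
cmp ebx, 2  (cmp 6,2)
jg loop: taken
add ecx, 5 → ecx=(-198)+5=-193
sub ecx, 9 → ecx=(-193)-9=-202
imul ecx, 9 → ecx=(-202)*9=-1818
sub ebx, 1 → ebx=6-1=5
cmp ebx, 2  (cmp 5,2)
jg loop: taken
add ecx, 5 → ecx=(-1818)+5=-1813
sub ecx, 9 → ecx=(-1813)-9=-1822
imul ecx, 9 → ecx=(-1822)*9=-16398
sub ebx, 1 → ebx=5-1=4
cmp ebx, 2  (cmp 4,2)
jg loop: taken
add ecx, 5 → ecx=(-16398)+5=-16393
sub ecx, 9 → ecx=(-16393)-9=-16402
imul ecx, 9 → ecx=(-16402)*9=-147618
sub ebx, 1 → ebx=4-1=3
cmp ebx, 2  (cmp 3,2)
jg loop: taken
add ecx, 5 → ecx=(-147618)+5=-147613
sub ecx, 9 → ecx=(-147613)-9=-147622
imul ecx, 9 → ecx=(-147622)*9=-1328598
sub ebx, 1 → ebx=3-1=2
cmp ebx, 2  (cmp 2,2)
jg loop: not taken
xor ecx, 13 → ecx=(-1328598)^13=-1328601
After step 39: ecx = -1328601.

-1328601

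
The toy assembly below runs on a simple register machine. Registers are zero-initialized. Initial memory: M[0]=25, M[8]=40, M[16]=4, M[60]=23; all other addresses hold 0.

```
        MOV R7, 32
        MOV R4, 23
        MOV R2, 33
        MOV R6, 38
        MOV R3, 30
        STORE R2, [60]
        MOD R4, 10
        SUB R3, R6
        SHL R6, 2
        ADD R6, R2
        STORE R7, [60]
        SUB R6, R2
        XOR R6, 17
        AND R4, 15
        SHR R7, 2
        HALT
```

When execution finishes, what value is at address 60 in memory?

R7=32
R4=23
R2=33
R6=38
R3=30
STORE R2, [60] → M[60]=33
R4=23%10=3
R3=30-38=-8
R6=38<<2=152
R6=152+33=185
STORE R7, [60] → M[60]=32
R6=185-33=152
R6=152^17=137
R4=3&15=3
R7=32>>2=8
halt.

32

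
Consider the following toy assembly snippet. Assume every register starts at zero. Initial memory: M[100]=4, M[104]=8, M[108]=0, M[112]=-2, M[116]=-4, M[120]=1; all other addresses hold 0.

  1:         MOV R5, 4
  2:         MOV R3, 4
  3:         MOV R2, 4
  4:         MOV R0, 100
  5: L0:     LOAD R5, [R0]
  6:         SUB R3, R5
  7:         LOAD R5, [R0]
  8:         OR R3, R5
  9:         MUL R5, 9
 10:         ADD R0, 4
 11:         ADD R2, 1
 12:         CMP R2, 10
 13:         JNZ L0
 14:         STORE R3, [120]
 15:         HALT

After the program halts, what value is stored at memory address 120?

after MOV R5, 4: R5=4
after MOV R3, 4: R3=4
after MOV R2, 4: R2=4
after MOV R0, 100: R0=100
after LOAD R5, [R0]: R5=M[100]=4
after SUB R3, R5: R3=4-4=0
after LOAD R5, [R0]: R5=M[100]=4
after OR R3, R5: R3=0|4=4
after MUL R5, 9: R5=4*9=36
after ADD R0, 4: R0=100+4=104
after ADD R2, 1: R2=4+1=5
CMP R2, 10  (cmp 5,10)
JNZ L0: taken
after LOAD R5, [R0]: R5=M[104]=8
after SUB R3, R5: R3=4-8=-4
after LOAD R5, [R0]: R5=M[104]=8
after OR R3, R5: R3=(-4)|8=-4
after MUL R5, 9: R5=8*9=72
after ADD R0, 4: R0=104+4=108
after ADD R2, 1: R2=5+1=6
CMP R2, 10  (cmp 6,10)
JNZ L0: taken
after LOAD R5, [R0]: R5=M[108]=0
after SUB R3, R5: R3=(-4)-0=-4
after LOAD R5, [R0]: R5=M[108]=0
after OR R3, R5: R3=(-4)|0=-4
after MUL R5, 9: R5=0*9=0
after ADD R0, 4: R0=108+4=112
after ADD R2, 1: R2=6+1=7
CMP R2, 10  (cmp 7,10)
JNZ L0: taken
after LOAD R5, [R0]: R5=M[112]=-2
after SUB R3, R5: R3=(-4)-(-2)=-2
after LOAD R5, [R0]: R5=M[112]=-2
after OR R3, R5: R3=(-2)|(-2)=-2
after MUL R5, 9: R5=(-2)*9=-18
after ADD R0, 4: R0=112+4=116
after ADD R2, 1: R2=7+1=8
CMP R2, 10  (cmp 8,10)
JNZ L0: taken
after LOAD R5, [R0]: R5=M[116]=-4
after SUB R3, R5: R3=(-2)-(-4)=2
after LOAD R5, [R0]: R5=M[116]=-4
after OR R3, R5: R3=2|(-4)=-2
after MUL R5, 9: R5=(-4)*9=-36
after ADD R0, 4: R0=116+4=120
after ADD R2, 1: R2=8+1=9
CMP R2, 10  (cmp 9,10)
JNZ L0: taken
after LOAD R5, [R0]: R5=M[120]=1
after SUB R3, R5: R3=(-2)-1=-3
after LOAD R5, [R0]: R5=M[120]=1
after OR R3, R5: R3=(-3)|1=-3
after MUL R5, 9: R5=1*9=9
after ADD R0, 4: R0=120+4=124
after ADD R2, 1: R2=9+1=10
CMP R2, 10  (cmp 10,10)
JNZ L0: not taken
STORE R3, [120] → M[120]=-3
halt.

-3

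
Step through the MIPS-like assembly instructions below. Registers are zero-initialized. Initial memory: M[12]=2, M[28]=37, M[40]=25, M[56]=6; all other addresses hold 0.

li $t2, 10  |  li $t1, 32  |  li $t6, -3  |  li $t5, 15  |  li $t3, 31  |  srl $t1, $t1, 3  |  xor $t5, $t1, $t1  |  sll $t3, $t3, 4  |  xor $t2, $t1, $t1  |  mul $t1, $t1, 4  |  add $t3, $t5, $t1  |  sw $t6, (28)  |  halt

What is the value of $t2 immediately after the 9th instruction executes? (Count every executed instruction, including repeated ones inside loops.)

0

after li $t2, 10: $t2=10
after li $t1, 32: $t1=32
after li $t6, -3: $t6=-3
after li $t5, 15: $t5=15
after li $t3, 31: $t3=31
after srl $t1, $t1, 3: $t1=32>>3=4
after xor $t5, $t1, $t1: $t5=4^4=0
after sll $t3, $t3, 4: $t3=31<<4=496
after xor $t2, $t1, $t1: $t2=4^4=0
After step 9: $t2 = 0.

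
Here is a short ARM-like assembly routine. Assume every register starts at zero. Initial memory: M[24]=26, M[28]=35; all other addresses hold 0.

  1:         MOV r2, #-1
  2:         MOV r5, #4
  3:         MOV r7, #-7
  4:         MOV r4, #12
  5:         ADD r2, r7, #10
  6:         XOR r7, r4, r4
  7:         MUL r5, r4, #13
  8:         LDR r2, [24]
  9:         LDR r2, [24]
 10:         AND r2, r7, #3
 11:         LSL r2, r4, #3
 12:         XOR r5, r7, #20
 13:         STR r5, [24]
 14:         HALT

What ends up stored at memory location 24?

r2=-1
r5=4
r7=-7
r4=12
r2=(-7)+10=3
r7=12^12=0
r5=12*13=156
r2=M[24]=26
r2=M[24]=26
r2=0&3=0
r2=12<<3=96
r5=0^20=20
STR r5, [24] → M[24]=20
halt.

20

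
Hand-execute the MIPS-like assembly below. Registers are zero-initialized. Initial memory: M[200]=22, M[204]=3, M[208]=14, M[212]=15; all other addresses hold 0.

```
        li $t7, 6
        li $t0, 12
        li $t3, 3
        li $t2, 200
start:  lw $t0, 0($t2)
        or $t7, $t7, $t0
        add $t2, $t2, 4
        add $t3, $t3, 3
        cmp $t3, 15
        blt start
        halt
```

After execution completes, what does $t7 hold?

li $t7, 6 → $t7=6
li $t0, 12 → $t0=12
li $t3, 3 → $t3=3
li $t2, 200 → $t2=200
lw $t0, 0($t2) → $t0=M[200]=22
or $t7, $t7, $t0 → $t7=6|22=22
add $t2, $t2, 4 → $t2=200+4=204
add $t3, $t3, 3 → $t3=3+3=6
cmp $t3, 15  (cmp 6,15)
blt start: taken
lw $t0, 0($t2) → $t0=M[204]=3
or $t7, $t7, $t0 → $t7=22|3=23
add $t2, $t2, 4 → $t2=204+4=208
add $t3, $t3, 3 → $t3=6+3=9
cmp $t3, 15  (cmp 9,15)
blt start: taken
lw $t0, 0($t2) → $t0=M[208]=14
or $t7, $t7, $t0 → $t7=23|14=31
add $t2, $t2, 4 → $t2=208+4=212
add $t3, $t3, 3 → $t3=9+3=12
cmp $t3, 15  (cmp 12,15)
blt start: taken
lw $t0, 0($t2) → $t0=M[212]=15
or $t7, $t7, $t0 → $t7=31|15=31
add $t2, $t2, 4 → $t2=212+4=216
add $t3, $t3, 3 → $t3=12+3=15
cmp $t3, 15  (cmp 15,15)
blt start: not taken
halt.

31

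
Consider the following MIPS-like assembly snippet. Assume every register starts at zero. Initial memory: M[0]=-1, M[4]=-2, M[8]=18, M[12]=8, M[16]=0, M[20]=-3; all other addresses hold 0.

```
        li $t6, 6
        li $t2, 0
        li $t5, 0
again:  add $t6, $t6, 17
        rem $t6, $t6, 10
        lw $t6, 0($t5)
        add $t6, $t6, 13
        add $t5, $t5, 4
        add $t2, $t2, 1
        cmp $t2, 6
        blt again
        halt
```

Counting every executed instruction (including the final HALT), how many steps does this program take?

$t6=6
$t2=0
$t5=0
$t6=6+17=23
$t6=23%10=3
$t6=M[0]=-1
$t6=(-1)+13=12
$t5=0+4=4
$t2=0+1=1
cmp $t2, 6  (cmp 1,6)
blt again: taken
$t6=12+17=29
$t6=29%10=9
$t6=M[4]=-2
$t6=(-2)+13=11
$t5=4+4=8
$t2=1+1=2
cmp $t2, 6  (cmp 2,6)
blt again: taken
$t6=11+17=28
$t6=28%10=8
$t6=M[8]=18
$t6=18+13=31
$t5=8+4=12
$t2=2+1=3
cmp $t2, 6  (cmp 3,6)
blt again: taken
$t6=31+17=48
$t6=48%10=8
$t6=M[12]=8
$t6=8+13=21
$t5=12+4=16
$t2=3+1=4
cmp $t2, 6  (cmp 4,6)
blt again: taken
$t6=21+17=38
$t6=38%10=8
$t6=M[16]=0
$t6=0+13=13
$t5=16+4=20
$t2=4+1=5
cmp $t2, 6  (cmp 5,6)
blt again: taken
$t6=13+17=30
$t6=30%10=0
$t6=M[20]=-3
$t6=(-3)+13=10
$t5=20+4=24
$t2=5+1=6
cmp $t2, 6  (cmp 6,6)
blt again: not taken
halt.
Total executed instructions: 52.

52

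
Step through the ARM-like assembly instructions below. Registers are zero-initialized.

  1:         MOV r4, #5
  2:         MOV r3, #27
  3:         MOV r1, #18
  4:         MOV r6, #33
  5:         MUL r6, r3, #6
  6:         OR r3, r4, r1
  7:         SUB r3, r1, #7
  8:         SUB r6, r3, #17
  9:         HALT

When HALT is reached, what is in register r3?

11

MOV r4, #5 → r4=5
MOV r3, #27 → r3=27
MOV r1, #18 → r1=18
MOV r6, #33 → r6=33
MUL r6, r3, #6 → r6=27*6=162
OR r3, r4, r1 → r3=5|18=23
SUB r3, r1, #7 → r3=18-7=11
SUB r6, r3, #17 → r6=11-17=-6
halt.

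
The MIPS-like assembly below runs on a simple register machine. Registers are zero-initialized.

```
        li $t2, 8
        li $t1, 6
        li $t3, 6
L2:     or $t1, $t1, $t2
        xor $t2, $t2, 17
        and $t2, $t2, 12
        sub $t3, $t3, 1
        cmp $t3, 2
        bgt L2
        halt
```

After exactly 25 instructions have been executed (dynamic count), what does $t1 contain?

li $t2, 8 → $t2=8
li $t1, 6 → $t1=6
li $t3, 6 → $t3=6
or $t1, $t1, $t2 → $t1=6|8=14
xor $t2, $t2, 17 → $t2=8^17=25
and $t2, $t2, 12 → $t2=25&12=8
sub $t3, $t3, 1 → $t3=6-1=5
cmp $t3, 2  (cmp 5,2)
bgt L2: taken
or $t1, $t1, $t2 → $t1=14|8=14
xor $t2, $t2, 17 → $t2=8^17=25
and $t2, $t2, 12 → $t2=25&12=8
sub $t3, $t3, 1 → $t3=5-1=4
cmp $t3, 2  (cmp 4,2)
bgt L2: taken
or $t1, $t1, $t2 → $t1=14|8=14
xor $t2, $t2, 17 → $t2=8^17=25
and $t2, $t2, 12 → $t2=25&12=8
sub $t3, $t3, 1 → $t3=4-1=3
cmp $t3, 2  (cmp 3,2)
bgt L2: taken
or $t1, $t1, $t2 → $t1=14|8=14
xor $t2, $t2, 17 → $t2=8^17=25
and $t2, $t2, 12 → $t2=25&12=8
sub $t3, $t3, 1 → $t3=3-1=2
After step 25: $t1 = 14.

14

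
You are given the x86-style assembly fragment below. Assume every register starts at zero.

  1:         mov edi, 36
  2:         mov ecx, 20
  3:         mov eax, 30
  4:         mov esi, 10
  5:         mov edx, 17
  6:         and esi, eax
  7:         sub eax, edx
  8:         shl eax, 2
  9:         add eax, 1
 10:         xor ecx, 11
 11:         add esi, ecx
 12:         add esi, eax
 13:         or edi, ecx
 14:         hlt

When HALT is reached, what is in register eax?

edi=36
ecx=20
eax=30
esi=10
edx=17
esi=10&30=10
eax=30-17=13
eax=13<<2=52
eax=52+1=53
ecx=20^11=31
esi=10+31=41
esi=41+53=94
edi=36|31=63
halt.

53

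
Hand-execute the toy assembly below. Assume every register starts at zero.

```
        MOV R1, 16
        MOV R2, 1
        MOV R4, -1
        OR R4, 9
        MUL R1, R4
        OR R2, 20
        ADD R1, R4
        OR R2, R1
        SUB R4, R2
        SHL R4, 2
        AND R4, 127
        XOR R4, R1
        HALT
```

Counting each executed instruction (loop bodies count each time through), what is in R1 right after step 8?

after MOV R1, 16: R1=16
after MOV R2, 1: R2=1
after MOV R4, -1: R4=-1
after OR R4, 9: R4=(-1)|9=-1
after MUL R1, R4: R1=16*(-1)=-16
after OR R2, 20: R2=1|20=21
after ADD R1, R4: R1=(-16)+(-1)=-17
after OR R2, R1: R2=21|(-17)=-1
After step 8: R1 = -17.

-17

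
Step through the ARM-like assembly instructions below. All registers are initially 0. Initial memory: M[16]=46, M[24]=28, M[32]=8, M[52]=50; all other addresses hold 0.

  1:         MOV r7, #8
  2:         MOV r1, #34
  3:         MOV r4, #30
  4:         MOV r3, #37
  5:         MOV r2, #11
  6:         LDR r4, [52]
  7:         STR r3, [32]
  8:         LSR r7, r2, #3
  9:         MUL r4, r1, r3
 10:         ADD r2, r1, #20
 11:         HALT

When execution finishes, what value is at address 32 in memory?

r7=8
r1=34
r4=30
r3=37
r2=11
r4=M[52]=50
STR r3, [32] → M[32]=37
r7=11>>3=1
r4=34*37=1258
r2=34+20=54
halt.

37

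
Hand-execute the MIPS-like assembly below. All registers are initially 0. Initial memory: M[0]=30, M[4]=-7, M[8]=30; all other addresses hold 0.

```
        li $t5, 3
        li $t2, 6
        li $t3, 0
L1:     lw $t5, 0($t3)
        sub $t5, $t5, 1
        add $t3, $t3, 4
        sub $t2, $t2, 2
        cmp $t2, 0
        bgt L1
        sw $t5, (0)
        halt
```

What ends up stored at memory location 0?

29

$t5=3
$t2=6
$t3=0
$t5=M[0]=30
$t5=30-1=29
$t3=0+4=4
$t2=6-2=4
cmp $t2, 0  (cmp 4,0)
bgt L1: taken
$t5=M[4]=-7
$t5=(-7)-1=-8
$t3=4+4=8
$t2=4-2=2
cmp $t2, 0  (cmp 2,0)
bgt L1: taken
$t5=M[8]=30
$t5=30-1=29
$t3=8+4=12
$t2=2-2=0
cmp $t2, 0  (cmp 0,0)
bgt L1: not taken
sw $t5, (0) → M[0]=29
halt.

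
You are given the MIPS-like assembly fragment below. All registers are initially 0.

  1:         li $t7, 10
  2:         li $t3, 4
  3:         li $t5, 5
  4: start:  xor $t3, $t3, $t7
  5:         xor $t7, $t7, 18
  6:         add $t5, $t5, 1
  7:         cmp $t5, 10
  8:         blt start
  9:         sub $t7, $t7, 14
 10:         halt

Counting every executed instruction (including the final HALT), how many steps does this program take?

30

$t7=10
$t3=4
$t5=5
$t3=4^10=14
$t7=10^18=24
$t5=5+1=6
cmp $t5, 10  (cmp 6,10)
blt start: taken
$t3=14^24=22
$t7=24^18=10
$t5=6+1=7
cmp $t5, 10  (cmp 7,10)
blt start: taken
$t3=22^10=28
$t7=10^18=24
$t5=7+1=8
cmp $t5, 10  (cmp 8,10)
blt start: taken
$t3=28^24=4
$t7=24^18=10
$t5=8+1=9
cmp $t5, 10  (cmp 9,10)
blt start: taken
$t3=4^10=14
$t7=10^18=24
$t5=9+1=10
cmp $t5, 10  (cmp 10,10)
blt start: not taken
$t7=24-14=10
halt.
Total executed instructions: 30.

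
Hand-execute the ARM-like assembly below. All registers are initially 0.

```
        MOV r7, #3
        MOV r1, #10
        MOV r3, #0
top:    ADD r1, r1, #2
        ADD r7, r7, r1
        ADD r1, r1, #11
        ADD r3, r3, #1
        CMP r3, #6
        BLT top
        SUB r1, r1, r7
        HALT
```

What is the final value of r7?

270

r7=3
r1=10
r3=0
r1=10+2=12
r7=3+12=15
r1=12+11=23
r3=0+1=1
CMP r3, #6  (cmp 1,6)
BLT top: taken
r1=23+2=25
r7=15+25=40
r1=25+11=36
r3=1+1=2
CMP r3, #6  (cmp 2,6)
BLT top: taken
r1=36+2=38
r7=40+38=78
r1=38+11=49
r3=2+1=3
CMP r3, #6  (cmp 3,6)
BLT top: taken
r1=49+2=51
r7=78+51=129
r1=51+11=62
r3=3+1=4
CMP r3, #6  (cmp 4,6)
BLT top: taken
r1=62+2=64
r7=129+64=193
r1=64+11=75
r3=4+1=5
CMP r3, #6  (cmp 5,6)
BLT top: taken
r1=75+2=77
r7=193+77=270
r1=77+11=88
r3=5+1=6
CMP r3, #6  (cmp 6,6)
BLT top: not taken
r1=88-270=-182
halt.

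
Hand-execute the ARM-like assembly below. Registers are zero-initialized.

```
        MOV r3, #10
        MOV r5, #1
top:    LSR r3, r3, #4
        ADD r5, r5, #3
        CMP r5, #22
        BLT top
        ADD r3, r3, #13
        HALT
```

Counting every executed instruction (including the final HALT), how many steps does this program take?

32

r3=10
r5=1
r3=10>>4=0
r5=1+3=4
CMP r5, #22  (cmp 4,22)
BLT top: taken
r3=0>>4=0
r5=4+3=7
CMP r5, #22  (cmp 7,22)
BLT top: taken
r3=0>>4=0
r5=7+3=10
CMP r5, #22  (cmp 10,22)
BLT top: taken
r3=0>>4=0
r5=10+3=13
CMP r5, #22  (cmp 13,22)
BLT top: taken
r3=0>>4=0
r5=13+3=16
CMP r5, #22  (cmp 16,22)
BLT top: taken
r3=0>>4=0
r5=16+3=19
CMP r5, #22  (cmp 19,22)
BLT top: taken
r3=0>>4=0
r5=19+3=22
CMP r5, #22  (cmp 22,22)
BLT top: not taken
r3=0+13=13
halt.
Total executed instructions: 32.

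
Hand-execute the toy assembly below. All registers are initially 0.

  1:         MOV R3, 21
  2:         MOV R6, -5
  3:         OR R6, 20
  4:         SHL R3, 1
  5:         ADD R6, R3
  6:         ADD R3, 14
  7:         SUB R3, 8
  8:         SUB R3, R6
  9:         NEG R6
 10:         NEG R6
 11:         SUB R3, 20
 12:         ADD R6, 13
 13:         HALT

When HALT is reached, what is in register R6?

after MOV R3, 21: R3=21
after MOV R6, -5: R6=-5
after OR R6, 20: R6=(-5)|20=-1
after SHL R3, 1: R3=21<<1=42
after ADD R6, R3: R6=(-1)+42=41
after ADD R3, 14: R3=42+14=56
after SUB R3, 8: R3=56-8=48
after SUB R3, R6: R3=48-41=7
after NEG R6: R6=-(41)=-41
after NEG R6: R6=-(-41)=41
after SUB R3, 20: R3=7-20=-13
after ADD R6, 13: R6=41+13=54
halt.

54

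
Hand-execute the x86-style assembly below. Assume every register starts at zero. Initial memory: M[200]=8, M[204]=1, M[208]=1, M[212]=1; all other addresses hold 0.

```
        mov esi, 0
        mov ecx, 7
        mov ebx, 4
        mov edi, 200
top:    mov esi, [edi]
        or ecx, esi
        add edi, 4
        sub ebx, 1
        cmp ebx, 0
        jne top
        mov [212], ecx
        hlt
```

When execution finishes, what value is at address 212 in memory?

15

esi=0
ecx=7
ebx=4
edi=200
esi=M[200]=8
ecx=7|8=15
edi=200+4=204
ebx=4-1=3
cmp ebx, 0  (cmp 3,0)
jne top: taken
esi=M[204]=1
ecx=15|1=15
edi=204+4=208
ebx=3-1=2
cmp ebx, 0  (cmp 2,0)
jne top: taken
esi=M[208]=1
ecx=15|1=15
edi=208+4=212
ebx=2-1=1
cmp ebx, 0  (cmp 1,0)
jne top: taken
esi=M[212]=1
ecx=15|1=15
edi=212+4=216
ebx=1-1=0
cmp ebx, 0  (cmp 0,0)
jne top: not taken
mov [212], ecx → M[212]=15
halt.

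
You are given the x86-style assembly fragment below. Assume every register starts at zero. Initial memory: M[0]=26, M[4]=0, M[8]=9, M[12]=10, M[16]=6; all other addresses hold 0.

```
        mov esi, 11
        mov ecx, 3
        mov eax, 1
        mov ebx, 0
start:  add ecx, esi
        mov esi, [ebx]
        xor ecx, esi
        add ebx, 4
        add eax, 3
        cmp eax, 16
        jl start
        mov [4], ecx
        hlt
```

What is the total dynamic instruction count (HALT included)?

after mov esi, 11: esi=11
after mov ecx, 3: ecx=3
after mov eax, 1: eax=1
after mov ebx, 0: ebx=0
after add ecx, esi: ecx=3+11=14
after mov esi, [ebx]: esi=M[0]=26
after xor ecx, esi: ecx=14^26=20
after add ebx, 4: ebx=0+4=4
after add eax, 3: eax=1+3=4
cmp eax, 16  (cmp 4,16)
jl start: taken
after add ecx, esi: ecx=20+26=46
after mov esi, [ebx]: esi=M[4]=0
after xor ecx, esi: ecx=46^0=46
after add ebx, 4: ebx=4+4=8
after add eax, 3: eax=4+3=7
cmp eax, 16  (cmp 7,16)
jl start: taken
after add ecx, esi: ecx=46+0=46
after mov esi, [ebx]: esi=M[8]=9
after xor ecx, esi: ecx=46^9=39
after add ebx, 4: ebx=8+4=12
after add eax, 3: eax=7+3=10
cmp eax, 16  (cmp 10,16)
jl start: taken
after add ecx, esi: ecx=39+9=48
after mov esi, [ebx]: esi=M[12]=10
after xor ecx, esi: ecx=48^10=58
after add ebx, 4: ebx=12+4=16
after add eax, 3: eax=10+3=13
cmp eax, 16  (cmp 13,16)
jl start: taken
after add ecx, esi: ecx=58+10=68
after mov esi, [ebx]: esi=M[16]=6
after xor ecx, esi: ecx=68^6=66
after add ebx, 4: ebx=16+4=20
after add eax, 3: eax=13+3=16
cmp eax, 16  (cmp 16,16)
jl start: not taken
mov [4], ecx → M[4]=66
halt.
Total executed instructions: 41.

41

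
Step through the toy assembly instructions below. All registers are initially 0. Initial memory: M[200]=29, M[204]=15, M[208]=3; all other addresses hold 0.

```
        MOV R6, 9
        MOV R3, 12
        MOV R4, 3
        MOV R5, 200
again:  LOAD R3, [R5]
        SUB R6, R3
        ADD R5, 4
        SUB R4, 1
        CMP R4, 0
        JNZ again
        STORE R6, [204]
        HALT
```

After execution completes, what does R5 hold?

212

MOV R6, 9 → R6=9
MOV R3, 12 → R3=12
MOV R4, 3 → R4=3
MOV R5, 200 → R5=200
LOAD R3, [R5] → R3=M[200]=29
SUB R6, R3 → R6=9-29=-20
ADD R5, 4 → R5=200+4=204
SUB R4, 1 → R4=3-1=2
CMP R4, 0  (cmp 2,0)
JNZ again: taken
LOAD R3, [R5] → R3=M[204]=15
SUB R6, R3 → R6=(-20)-15=-35
ADD R5, 4 → R5=204+4=208
SUB R4, 1 → R4=2-1=1
CMP R4, 0  (cmp 1,0)
JNZ again: taken
LOAD R3, [R5] → R3=M[208]=3
SUB R6, R3 → R6=(-35)-3=-38
ADD R5, 4 → R5=208+4=212
SUB R4, 1 → R4=1-1=0
CMP R4, 0  (cmp 0,0)
JNZ again: not taken
STORE R6, [204] → M[204]=-38
halt.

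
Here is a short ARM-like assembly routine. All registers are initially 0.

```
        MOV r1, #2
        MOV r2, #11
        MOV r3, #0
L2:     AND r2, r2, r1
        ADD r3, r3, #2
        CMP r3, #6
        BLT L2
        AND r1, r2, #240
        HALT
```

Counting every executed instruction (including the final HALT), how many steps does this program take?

after MOV r1, #2: r1=2
after MOV r2, #11: r2=11
after MOV r3, #0: r3=0
after AND r2, r2, r1: r2=11&2=2
after ADD r3, r3, #2: r3=0+2=2
CMP r3, #6  (cmp 2,6)
BLT L2: taken
after AND r2, r2, r1: r2=2&2=2
after ADD r3, r3, #2: r3=2+2=4
CMP r3, #6  (cmp 4,6)
BLT L2: taken
after AND r2, r2, r1: r2=2&2=2
after ADD r3, r3, #2: r3=4+2=6
CMP r3, #6  (cmp 6,6)
BLT L2: not taken
after AND r1, r2, #240: r1=2&240=0
halt.
Total executed instructions: 17.

17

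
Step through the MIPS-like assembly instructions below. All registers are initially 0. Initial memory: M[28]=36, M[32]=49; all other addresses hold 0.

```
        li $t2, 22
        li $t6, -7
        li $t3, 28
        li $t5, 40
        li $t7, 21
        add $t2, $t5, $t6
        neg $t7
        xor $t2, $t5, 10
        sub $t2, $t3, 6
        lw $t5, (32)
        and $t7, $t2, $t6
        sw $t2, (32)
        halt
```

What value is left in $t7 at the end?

16

$t2=22
$t6=-7
$t3=28
$t5=40
$t7=21
$t2=40+(-7)=33
$t7=-(21)=-21
$t2=40^10=34
$t2=28-6=22
$t5=M[32]=49
$t7=22&(-7)=16
sw $t2, (32) → M[32]=22
halt.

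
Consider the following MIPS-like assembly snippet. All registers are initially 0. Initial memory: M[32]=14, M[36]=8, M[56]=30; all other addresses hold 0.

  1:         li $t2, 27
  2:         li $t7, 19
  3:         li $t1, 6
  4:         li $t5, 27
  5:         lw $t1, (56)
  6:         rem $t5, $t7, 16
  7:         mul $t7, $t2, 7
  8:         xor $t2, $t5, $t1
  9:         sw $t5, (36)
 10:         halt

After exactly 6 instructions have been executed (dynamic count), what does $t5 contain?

3

after li $t2, 27: $t2=27
after li $t7, 19: $t7=19
after li $t1, 6: $t1=6
after li $t5, 27: $t5=27
after lw $t1, (56): $t1=M[56]=30
after rem $t5, $t7, 16: $t5=19%16=3
After step 6: $t5 = 3.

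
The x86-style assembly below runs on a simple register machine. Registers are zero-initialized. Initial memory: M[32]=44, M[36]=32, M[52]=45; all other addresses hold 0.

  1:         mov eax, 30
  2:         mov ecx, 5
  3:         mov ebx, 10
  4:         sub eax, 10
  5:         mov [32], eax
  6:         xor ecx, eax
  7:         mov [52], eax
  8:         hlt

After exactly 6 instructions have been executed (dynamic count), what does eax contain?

20

eax=30
ecx=5
ebx=10
eax=30-10=20
mov [32], eax → M[32]=20
ecx=5^20=17
After step 6: eax = 20.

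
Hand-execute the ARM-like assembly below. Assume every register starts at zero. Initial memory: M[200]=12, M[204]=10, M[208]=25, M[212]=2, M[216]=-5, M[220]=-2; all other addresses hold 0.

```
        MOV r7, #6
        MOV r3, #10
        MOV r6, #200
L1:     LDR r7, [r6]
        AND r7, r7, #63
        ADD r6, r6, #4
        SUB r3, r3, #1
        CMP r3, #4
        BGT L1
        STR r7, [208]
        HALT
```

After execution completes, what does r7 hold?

62

after MOV r7, #6: r7=6
after MOV r3, #10: r3=10
after MOV r6, #200: r6=200
after LDR r7, [r6]: r7=M[200]=12
after AND r7, r7, #63: r7=12&63=12
after ADD r6, r6, #4: r6=200+4=204
after SUB r3, r3, #1: r3=10-1=9
CMP r3, #4  (cmp 9,4)
BGT L1: taken
after LDR r7, [r6]: r7=M[204]=10
after AND r7, r7, #63: r7=10&63=10
after ADD r6, r6, #4: r6=204+4=208
after SUB r3, r3, #1: r3=9-1=8
CMP r3, #4  (cmp 8,4)
BGT L1: taken
after LDR r7, [r6]: r7=M[208]=25
after AND r7, r7, #63: r7=25&63=25
after ADD r6, r6, #4: r6=208+4=212
after SUB r3, r3, #1: r3=8-1=7
CMP r3, #4  (cmp 7,4)
BGT L1: taken
after LDR r7, [r6]: r7=M[212]=2
after AND r7, r7, #63: r7=2&63=2
after ADD r6, r6, #4: r6=212+4=216
after SUB r3, r3, #1: r3=7-1=6
CMP r3, #4  (cmp 6,4)
BGT L1: taken
after LDR r7, [r6]: r7=M[216]=-5
after AND r7, r7, #63: r7=(-5)&63=59
after ADD r6, r6, #4: r6=216+4=220
after SUB r3, r3, #1: r3=6-1=5
CMP r3, #4  (cmp 5,4)
BGT L1: taken
after LDR r7, [r6]: r7=M[220]=-2
after AND r7, r7, #63: r7=(-2)&63=62
after ADD r6, r6, #4: r6=220+4=224
after SUB r3, r3, #1: r3=5-1=4
CMP r3, #4  (cmp 4,4)
BGT L1: not taken
STR r7, [208] → M[208]=62
halt.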